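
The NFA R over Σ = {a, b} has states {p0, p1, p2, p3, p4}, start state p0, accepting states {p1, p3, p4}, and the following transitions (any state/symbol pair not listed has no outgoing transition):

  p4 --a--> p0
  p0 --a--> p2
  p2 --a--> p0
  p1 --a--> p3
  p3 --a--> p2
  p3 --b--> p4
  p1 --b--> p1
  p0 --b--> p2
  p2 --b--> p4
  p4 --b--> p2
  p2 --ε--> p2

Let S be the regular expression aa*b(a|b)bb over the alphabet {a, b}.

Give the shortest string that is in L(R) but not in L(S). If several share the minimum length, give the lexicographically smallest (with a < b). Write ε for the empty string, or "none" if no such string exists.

ab

The string ab is accepted by R but not by S.
No shorter string lies in the difference, and ab is the lexicographically first length-2 string in L(R) \ L(S).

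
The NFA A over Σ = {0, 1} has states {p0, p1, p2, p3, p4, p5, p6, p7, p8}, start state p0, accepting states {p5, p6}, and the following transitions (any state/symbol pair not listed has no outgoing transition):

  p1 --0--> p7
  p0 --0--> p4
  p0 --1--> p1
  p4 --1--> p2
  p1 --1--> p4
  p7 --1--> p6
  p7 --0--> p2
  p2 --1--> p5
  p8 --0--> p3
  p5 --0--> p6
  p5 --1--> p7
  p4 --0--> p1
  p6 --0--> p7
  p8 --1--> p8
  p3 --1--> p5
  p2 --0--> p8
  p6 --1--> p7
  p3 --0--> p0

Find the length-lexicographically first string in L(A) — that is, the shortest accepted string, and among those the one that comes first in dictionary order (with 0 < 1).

011

A breadth-first search from p0 reaches an accepting state first via the path p0 → p4 → p2 → p5 on input 011.
No string of length < 3 is accepted (BFS exhausts all shorter strings without reaching an accepting state), and 011 is the lexicographically least accepting string of length 3.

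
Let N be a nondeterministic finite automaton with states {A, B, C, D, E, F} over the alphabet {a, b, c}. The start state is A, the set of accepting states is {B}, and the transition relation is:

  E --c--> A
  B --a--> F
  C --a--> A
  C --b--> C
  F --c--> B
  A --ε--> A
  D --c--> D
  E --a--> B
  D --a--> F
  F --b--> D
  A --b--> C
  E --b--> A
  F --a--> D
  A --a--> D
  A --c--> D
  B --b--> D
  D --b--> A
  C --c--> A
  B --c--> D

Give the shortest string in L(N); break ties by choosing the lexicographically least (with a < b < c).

A breadth-first search from A reaches an accepting state first via the path A → D → F → B on input aac.
No string of length < 3 is accepted (BFS exhausts all shorter strings without reaching an accepting state), and aac is the lexicographically least accepting string of length 3.

aac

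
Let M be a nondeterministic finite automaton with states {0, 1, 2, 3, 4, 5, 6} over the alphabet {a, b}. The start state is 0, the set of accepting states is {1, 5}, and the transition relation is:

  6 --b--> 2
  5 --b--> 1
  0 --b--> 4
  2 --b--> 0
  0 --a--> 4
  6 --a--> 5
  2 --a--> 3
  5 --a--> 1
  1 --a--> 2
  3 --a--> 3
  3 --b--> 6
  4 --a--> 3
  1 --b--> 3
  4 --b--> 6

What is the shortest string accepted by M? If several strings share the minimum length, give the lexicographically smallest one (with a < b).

aba

A breadth-first search from 0 reaches an accepting state first via the path 0 → 4 → 6 → 5 on input aba.
No string of length < 3 is accepted (BFS exhausts all shorter strings without reaching an accepting state), and aba is the lexicographically least accepting string of length 3.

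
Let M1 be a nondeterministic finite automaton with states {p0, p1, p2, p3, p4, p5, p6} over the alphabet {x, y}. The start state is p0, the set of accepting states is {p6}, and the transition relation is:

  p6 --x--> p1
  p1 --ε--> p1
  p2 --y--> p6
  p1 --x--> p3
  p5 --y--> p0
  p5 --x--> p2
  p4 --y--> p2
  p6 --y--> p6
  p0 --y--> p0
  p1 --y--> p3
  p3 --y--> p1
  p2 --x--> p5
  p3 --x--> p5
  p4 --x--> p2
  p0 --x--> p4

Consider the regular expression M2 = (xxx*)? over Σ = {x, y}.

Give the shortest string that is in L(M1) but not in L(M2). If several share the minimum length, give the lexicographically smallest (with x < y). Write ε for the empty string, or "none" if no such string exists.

xxy

The string xxy is accepted by M1 but not by M2.
No shorter string lies in the difference, and xxy is the lexicographically first length-3 string in L(M1) \ L(M2).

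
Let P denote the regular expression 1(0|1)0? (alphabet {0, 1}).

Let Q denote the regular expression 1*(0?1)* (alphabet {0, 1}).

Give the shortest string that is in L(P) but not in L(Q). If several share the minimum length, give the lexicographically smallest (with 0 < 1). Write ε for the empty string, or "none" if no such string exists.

10

The string 10 is accepted by P but not by Q.
No shorter string lies in the difference, and 10 is the lexicographically first length-2 string in L(P) \ L(Q).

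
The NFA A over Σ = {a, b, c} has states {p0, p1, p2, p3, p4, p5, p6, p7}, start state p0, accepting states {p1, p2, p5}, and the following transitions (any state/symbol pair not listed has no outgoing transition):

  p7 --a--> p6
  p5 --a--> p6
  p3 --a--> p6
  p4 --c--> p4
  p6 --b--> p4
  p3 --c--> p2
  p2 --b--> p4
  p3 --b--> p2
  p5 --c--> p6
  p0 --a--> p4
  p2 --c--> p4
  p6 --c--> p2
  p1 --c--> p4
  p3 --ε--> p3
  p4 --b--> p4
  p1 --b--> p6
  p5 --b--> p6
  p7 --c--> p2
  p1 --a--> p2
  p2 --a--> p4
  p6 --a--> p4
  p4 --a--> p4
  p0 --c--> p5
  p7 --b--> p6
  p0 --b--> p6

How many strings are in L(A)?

5

The useful subgraph on states {p0, p2, p5, p6} is acyclic, so L(A) is finite; the longest accepting path visits 4 useful states, giving maximum string length 3.
Counting accepting paths from p0 by length: 1 of length 1, 1 of length 2, 3 of length 3. Total 5.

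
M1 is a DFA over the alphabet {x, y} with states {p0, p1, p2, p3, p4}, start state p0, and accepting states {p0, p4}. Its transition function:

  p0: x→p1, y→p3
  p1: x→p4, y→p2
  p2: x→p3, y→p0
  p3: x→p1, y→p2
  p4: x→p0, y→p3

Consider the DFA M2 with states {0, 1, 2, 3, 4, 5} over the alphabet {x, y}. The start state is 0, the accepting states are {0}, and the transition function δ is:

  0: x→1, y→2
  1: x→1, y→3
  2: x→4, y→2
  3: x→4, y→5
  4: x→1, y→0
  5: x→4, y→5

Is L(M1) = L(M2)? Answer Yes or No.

The string xx is accepted by M1 but rejected by M2.
So L(M1) ≠ L(M2).

No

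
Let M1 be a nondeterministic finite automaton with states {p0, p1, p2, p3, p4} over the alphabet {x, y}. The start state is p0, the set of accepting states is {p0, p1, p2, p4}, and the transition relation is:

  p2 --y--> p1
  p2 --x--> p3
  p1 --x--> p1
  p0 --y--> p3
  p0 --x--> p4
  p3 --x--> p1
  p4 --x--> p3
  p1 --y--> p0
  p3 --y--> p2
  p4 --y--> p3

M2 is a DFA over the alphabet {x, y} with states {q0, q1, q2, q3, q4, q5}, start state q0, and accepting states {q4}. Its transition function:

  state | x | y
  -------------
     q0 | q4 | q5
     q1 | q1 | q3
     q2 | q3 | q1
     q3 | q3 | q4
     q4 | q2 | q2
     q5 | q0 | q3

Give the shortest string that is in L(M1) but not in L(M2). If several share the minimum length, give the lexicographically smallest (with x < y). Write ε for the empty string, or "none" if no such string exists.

ε

The empty string ε is accepted by M1 but not by M2.
Since ε is the unique shortest string, it is the required witness.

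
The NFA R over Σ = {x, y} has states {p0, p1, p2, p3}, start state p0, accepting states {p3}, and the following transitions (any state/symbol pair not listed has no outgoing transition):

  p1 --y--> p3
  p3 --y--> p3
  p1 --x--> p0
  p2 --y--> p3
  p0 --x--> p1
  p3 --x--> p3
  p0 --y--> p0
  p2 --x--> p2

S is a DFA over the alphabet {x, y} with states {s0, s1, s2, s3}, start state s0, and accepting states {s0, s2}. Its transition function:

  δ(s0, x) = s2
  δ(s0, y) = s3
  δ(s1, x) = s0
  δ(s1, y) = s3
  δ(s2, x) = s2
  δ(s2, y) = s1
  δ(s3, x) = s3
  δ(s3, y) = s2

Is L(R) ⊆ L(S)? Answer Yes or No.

No

The string xy is in L(R) but not in L(S).
So L(R) ⊄ L(S).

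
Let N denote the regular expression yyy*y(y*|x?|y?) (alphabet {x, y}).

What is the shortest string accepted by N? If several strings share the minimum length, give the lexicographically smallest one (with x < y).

yyy

By inspection of the expression, no string of length less than 3 matches, and yyy is the lexicographically first match of length 3.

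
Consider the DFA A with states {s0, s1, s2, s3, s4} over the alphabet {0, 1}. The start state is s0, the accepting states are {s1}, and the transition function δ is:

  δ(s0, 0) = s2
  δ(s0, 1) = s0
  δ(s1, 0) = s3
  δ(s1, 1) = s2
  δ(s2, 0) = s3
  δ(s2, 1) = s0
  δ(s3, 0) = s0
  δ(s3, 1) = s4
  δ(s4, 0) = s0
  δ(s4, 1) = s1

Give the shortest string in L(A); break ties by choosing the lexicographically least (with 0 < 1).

0011

A breadth-first search from s0 reaches an accepting state first via the path s0 → s2 → s3 → s4 → s1 on input 0011.
No string of length < 4 is accepted (BFS exhausts all shorter strings without reaching an accepting state), and 0011 is the lexicographically least accepting string of length 4.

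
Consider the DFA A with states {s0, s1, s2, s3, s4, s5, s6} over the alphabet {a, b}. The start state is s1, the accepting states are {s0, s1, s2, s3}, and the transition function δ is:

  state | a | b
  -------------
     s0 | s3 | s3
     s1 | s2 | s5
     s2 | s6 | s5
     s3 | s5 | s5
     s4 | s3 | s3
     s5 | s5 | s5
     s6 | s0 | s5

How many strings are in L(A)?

The useful subgraph on states {s0, s1, s2, s3, s6} is acyclic, so L(A) is finite; the longest accepting path visits 5 useful states, giving maximum string length 4.
Counting accepting paths from s1 by length: 1 of length 0, 1 of length 1, 1 of length 3, 2 of length 4. Total 5.

5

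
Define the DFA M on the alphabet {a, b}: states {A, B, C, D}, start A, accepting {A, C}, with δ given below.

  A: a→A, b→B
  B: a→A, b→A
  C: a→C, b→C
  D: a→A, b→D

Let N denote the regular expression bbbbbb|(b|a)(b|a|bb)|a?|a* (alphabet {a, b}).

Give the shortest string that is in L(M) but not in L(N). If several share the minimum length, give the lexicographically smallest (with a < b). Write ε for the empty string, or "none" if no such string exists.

The string aba is accepted by M but not by N.
No shorter string lies in the difference, and aba is the lexicographically first length-3 string in L(M) \ L(N).

aba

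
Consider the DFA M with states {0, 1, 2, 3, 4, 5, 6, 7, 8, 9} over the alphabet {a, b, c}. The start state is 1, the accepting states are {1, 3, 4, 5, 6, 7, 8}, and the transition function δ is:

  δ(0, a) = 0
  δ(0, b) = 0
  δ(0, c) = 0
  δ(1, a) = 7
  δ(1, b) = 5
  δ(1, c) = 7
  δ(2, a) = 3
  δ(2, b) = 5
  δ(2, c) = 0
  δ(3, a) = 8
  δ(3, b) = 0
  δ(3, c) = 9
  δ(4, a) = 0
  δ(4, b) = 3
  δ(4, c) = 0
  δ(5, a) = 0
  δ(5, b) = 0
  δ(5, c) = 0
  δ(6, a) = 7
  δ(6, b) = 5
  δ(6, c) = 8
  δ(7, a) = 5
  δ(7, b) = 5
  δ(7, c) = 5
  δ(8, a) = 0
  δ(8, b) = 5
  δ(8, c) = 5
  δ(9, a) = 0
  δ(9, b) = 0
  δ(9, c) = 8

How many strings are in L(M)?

10

The useful subgraph on states {1, 5, 7} is acyclic, so L(M) is finite; the longest accepting path visits 3 useful states, giving maximum string length 2.
Counting accepting paths from 1 by length: 1 of length 0, 3 of length 1, 6 of length 2. Total 10.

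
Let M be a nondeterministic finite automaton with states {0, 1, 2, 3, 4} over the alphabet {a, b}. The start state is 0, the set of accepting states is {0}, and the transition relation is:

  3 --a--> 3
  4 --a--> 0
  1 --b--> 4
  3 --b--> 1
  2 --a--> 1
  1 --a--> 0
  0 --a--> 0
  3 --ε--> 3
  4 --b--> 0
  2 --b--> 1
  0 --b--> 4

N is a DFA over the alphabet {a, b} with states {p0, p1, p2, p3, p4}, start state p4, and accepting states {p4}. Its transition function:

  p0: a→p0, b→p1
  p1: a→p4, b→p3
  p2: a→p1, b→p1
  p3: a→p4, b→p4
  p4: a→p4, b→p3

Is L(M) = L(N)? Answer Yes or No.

Yes

Exploring the product automaton M × N from the start pair (0, p4), following both machines on each input symbol, reaches 2 state pairs: (0, p4), (4, p3).
M accepts in {0} and N accepts in {p4}. In every reachable pair the two components are either both accepting — (0, p4) — or both non-accepting, so no string is accepted by exactly one of the machines: L(M) \ L(N) and L(N) \ L(M) are both empty.
Hence every string is accepted by M iff it is accepted by N, and the two languages coincide.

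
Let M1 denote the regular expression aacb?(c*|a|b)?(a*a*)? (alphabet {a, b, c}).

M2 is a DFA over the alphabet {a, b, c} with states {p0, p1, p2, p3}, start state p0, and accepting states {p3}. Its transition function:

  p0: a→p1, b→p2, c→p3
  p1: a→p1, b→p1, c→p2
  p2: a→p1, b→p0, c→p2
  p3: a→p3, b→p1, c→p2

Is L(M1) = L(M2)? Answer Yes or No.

No

The string aac is accepted by M1 but rejected by M2.
So L(M1) ≠ L(M2).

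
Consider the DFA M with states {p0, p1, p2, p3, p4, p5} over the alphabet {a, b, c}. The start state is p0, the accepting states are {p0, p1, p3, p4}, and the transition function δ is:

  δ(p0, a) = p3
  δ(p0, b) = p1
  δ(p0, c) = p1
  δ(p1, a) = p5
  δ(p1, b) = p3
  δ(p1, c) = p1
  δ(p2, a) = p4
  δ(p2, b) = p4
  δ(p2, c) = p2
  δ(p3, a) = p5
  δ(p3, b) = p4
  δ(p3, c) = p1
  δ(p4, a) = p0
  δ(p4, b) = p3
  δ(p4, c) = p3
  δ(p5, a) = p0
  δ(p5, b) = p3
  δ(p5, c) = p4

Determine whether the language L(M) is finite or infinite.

State p1 is reachable from the start and can reach an accepting state, and it lies on the cycle p1 → p1.
Traversing that cycle any number of times yields accepted strings of unbounded length, so the language is infinite.

infinite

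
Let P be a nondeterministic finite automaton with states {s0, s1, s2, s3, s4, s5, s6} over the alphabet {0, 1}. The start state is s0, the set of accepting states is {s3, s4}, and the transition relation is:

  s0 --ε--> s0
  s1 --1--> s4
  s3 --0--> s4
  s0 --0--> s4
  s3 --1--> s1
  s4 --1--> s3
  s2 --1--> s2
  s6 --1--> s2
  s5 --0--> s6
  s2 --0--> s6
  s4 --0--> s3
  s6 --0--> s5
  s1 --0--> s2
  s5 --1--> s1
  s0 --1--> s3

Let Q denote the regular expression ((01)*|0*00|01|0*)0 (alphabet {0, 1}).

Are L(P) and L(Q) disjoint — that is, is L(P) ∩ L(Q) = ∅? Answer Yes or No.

The string 0 is accepted by both P and Q.
Hence L(P) ∩ L(Q) ≠ ∅.

No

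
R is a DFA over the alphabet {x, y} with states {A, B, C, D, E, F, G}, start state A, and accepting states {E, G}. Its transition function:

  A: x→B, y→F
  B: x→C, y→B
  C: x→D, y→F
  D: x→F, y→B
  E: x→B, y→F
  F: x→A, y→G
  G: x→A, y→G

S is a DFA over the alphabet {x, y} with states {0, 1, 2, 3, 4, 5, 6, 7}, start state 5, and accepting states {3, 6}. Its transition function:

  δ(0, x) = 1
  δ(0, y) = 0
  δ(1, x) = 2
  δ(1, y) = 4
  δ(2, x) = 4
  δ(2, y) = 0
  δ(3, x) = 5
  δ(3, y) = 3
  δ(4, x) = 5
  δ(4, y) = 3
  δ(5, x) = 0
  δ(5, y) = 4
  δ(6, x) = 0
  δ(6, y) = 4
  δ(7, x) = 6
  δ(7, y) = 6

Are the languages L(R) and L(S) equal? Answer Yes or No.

Exploring the product automaton R × S from the start pair (A, 5), following both machines on each input symbol, reaches 6 state pairs: (A, 5), (B, 0), (F, 4), (C, 1), (G, 3), (D, 2).
R accepts in {E, G} and S accepts in {3, 6}. In every reachable pair the two components are either both accepting — (G, 3) — or both non-accepting, so no string is accepted by exactly one of the machines: L(R) \ L(S) and L(S) \ L(R) are both empty.
Hence every string is accepted by R iff it is accepted by S, and the two languages coincide.

Yes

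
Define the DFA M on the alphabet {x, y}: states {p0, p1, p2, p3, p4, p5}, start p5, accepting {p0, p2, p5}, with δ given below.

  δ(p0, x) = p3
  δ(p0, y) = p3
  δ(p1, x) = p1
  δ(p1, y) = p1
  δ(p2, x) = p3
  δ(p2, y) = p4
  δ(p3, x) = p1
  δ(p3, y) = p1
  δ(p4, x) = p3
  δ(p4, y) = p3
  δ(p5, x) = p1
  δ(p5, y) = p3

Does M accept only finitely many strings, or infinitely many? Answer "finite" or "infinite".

finite

The useful states (reachable from p5 and able to reach an accepting state) are {p5}.
Restricted to these states the transition graph has no cycle, so every accepting path has bounded length and L is finite.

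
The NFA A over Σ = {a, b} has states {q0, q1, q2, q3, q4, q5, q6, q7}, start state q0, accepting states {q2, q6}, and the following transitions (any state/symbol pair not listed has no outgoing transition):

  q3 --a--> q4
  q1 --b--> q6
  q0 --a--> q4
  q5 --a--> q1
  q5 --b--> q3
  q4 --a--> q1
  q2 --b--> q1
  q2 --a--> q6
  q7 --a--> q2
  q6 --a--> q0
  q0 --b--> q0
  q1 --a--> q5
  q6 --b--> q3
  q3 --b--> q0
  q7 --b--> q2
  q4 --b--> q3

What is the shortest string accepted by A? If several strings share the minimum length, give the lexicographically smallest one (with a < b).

aab

A breadth-first search from q0 reaches an accepting state first via the path q0 → q4 → q1 → q6 on input aab.
No string of length < 3 is accepted (BFS exhausts all shorter strings without reaching an accepting state), and aab is the lexicographically least accepting string of length 3.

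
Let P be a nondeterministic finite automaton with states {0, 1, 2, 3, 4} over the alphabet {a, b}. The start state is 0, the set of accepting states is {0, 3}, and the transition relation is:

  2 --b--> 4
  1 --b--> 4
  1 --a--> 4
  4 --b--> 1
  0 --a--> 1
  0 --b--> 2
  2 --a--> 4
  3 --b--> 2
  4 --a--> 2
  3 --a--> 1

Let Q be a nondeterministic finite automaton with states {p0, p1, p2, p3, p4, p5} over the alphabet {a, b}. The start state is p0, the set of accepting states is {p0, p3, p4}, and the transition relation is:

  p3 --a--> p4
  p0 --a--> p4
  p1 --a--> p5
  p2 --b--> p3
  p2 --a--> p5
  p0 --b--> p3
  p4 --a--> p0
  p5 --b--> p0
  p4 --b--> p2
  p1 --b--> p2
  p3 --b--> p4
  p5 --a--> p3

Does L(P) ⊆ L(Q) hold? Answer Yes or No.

Exploring the product automaton P × Q from the start pair (0, p0), following both machines on each input symbol, reaches 14 state pairs: (0, p0), (1, p4), (2, p3), (4, p0), (4, p2), (4, p4), (2, p4), (1, p3), (2, p5), (2, p0), (1, p2), (4, p3), (4, p5), (1, p0).
P accepts in {0, 3} and Q accepts in {p0, p3, p4}. The reachable pairs whose P-component is accepting are (0, p0); in each of them the Q-component is accepting too, so the product for L(P) \ L(Q) (P-component accepting, Q-component rejecting) has no reachable accepting pair and the difference is empty.
Hence every string in L(P) is also in L(Q).

Yes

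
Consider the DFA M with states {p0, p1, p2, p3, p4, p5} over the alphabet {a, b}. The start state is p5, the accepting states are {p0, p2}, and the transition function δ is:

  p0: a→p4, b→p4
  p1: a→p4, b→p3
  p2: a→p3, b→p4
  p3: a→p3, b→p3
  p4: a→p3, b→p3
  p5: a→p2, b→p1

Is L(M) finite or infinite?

The useful states (reachable from p5 and able to reach an accepting state) are {p2, p5}.
Restricted to these states the transition graph has no cycle, so every accepting path has bounded length and L is finite.

finite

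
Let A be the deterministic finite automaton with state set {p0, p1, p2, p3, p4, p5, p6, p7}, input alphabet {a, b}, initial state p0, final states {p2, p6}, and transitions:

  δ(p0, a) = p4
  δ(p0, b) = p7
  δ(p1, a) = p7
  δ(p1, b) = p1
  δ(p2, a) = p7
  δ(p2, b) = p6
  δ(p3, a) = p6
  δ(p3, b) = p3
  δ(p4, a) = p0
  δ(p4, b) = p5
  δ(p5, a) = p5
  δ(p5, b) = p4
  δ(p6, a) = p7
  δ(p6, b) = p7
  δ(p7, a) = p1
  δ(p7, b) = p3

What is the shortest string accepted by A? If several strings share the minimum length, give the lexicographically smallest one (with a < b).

bba

A breadth-first search from p0 reaches an accepting state first via the path p0 → p7 → p3 → p6 on input bba.
No string of length < 3 is accepted (BFS exhausts all shorter strings without reaching an accepting state), and bba is the lexicographically least accepting string of length 3.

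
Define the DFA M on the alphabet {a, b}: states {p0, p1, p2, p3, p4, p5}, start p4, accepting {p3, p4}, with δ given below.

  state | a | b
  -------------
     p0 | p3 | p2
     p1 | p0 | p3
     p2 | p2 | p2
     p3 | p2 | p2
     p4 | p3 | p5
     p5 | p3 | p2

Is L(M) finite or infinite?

The useful states (reachable from p4 and able to reach an accepting state) are {p3, p4, p5}.
Restricted to these states the transition graph has no cycle, so every accepting path has bounded length and L is finite.

finite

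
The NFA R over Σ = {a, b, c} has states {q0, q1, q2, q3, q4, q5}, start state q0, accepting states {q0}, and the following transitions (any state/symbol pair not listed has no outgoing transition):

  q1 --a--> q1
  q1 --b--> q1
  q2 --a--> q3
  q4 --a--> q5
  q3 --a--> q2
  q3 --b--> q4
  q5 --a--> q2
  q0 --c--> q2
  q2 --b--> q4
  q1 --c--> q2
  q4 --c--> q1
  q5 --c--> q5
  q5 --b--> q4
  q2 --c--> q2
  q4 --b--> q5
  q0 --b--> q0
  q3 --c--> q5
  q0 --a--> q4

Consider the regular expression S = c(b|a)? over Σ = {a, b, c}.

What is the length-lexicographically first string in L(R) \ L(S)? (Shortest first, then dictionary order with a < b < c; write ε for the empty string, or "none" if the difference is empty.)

The empty string ε is accepted by R but not by S.
Since ε is the unique shortest string, it is the required witness.

ε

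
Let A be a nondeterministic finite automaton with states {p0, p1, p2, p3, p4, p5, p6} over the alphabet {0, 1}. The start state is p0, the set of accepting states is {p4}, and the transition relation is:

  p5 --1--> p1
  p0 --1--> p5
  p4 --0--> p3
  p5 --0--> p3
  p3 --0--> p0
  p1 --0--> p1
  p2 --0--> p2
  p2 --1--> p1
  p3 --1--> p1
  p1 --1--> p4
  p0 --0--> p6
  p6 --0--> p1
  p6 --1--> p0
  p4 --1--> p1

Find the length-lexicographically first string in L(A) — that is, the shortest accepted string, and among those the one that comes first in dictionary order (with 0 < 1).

001

A breadth-first search from p0 reaches an accepting state first via the path p0 → p6 → p1 → p4 on input 001.
No string of length < 3 is accepted (BFS exhausts all shorter strings without reaching an accepting state), and 001 is the lexicographically least accepting string of length 3.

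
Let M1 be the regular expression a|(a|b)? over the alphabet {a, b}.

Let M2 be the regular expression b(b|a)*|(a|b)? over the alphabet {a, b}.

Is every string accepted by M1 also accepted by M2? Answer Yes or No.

Converting the expression M1 to a DFA (subset construction, then merging equivalent states) gives the minimal DFA with states {r0, r1, r2}, start state r0, accepting states {r0, r1} and transitions r0: a→r1, b→r1; r1: a→r2, b→r2; r2: a→r2, b→r2.
Converting the expression M2 to a DFA (subset construction, then merging equivalent states) gives the minimal DFA with states {t0, t1, t2, t3}, start state t0, accepting states {t0, t1, t2} and transitions t0: a→t1, b→t2; t1: a→t3, b→t3; t2: a→t2, b→t2; t3: a→t3, b→t3.
Exploring the product automaton M1 × M2 from the start pair (r0, t0), following both machines on each input symbol, reaches 5 state pairs: (r0, t0), (r1, t1), (r1, t2), (r2, t3), (r2, t2).
M1 accepts in {r0, r1} and M2 accepts in {t0, t1, t2}. The reachable pairs whose M1-component is accepting are (r0, t0), (r1, t1), (r1, t2); in each of them the M2-component is accepting too, so the product for L(M1) \ L(M2) (M1-component accepting, M2-component rejecting) has no reachable accepting pair and the difference is empty.
Hence every string in L(M1) is also in L(M2).

Yes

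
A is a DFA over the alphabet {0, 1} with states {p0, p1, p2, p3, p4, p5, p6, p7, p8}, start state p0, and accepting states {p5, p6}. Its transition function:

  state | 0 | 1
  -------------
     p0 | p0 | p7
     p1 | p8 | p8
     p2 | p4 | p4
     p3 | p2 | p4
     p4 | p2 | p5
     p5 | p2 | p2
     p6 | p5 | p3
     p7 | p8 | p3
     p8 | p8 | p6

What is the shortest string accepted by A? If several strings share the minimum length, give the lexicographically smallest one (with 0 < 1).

A breadth-first search from p0 reaches an accepting state first via the path p0 → p7 → p8 → p6 on input 101.
No string of length < 3 is accepted (BFS exhausts all shorter strings without reaching an accepting state), and 101 is the lexicographically least accepting string of length 3.

101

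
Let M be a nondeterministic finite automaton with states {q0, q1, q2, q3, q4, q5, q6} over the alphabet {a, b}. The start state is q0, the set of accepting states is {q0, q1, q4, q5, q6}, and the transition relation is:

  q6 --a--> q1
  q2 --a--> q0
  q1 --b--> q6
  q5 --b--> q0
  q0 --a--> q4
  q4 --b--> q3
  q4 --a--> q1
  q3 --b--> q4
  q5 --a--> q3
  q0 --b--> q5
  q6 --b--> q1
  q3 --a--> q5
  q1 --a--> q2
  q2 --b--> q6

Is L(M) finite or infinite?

infinite

State q0 is reachable from the start and can reach an accepting state, and it lies on the cycle q0 → q4 → q1 → q2 → q0.
Traversing that cycle any number of times yields accepted strings of unbounded length, so the language is infinite.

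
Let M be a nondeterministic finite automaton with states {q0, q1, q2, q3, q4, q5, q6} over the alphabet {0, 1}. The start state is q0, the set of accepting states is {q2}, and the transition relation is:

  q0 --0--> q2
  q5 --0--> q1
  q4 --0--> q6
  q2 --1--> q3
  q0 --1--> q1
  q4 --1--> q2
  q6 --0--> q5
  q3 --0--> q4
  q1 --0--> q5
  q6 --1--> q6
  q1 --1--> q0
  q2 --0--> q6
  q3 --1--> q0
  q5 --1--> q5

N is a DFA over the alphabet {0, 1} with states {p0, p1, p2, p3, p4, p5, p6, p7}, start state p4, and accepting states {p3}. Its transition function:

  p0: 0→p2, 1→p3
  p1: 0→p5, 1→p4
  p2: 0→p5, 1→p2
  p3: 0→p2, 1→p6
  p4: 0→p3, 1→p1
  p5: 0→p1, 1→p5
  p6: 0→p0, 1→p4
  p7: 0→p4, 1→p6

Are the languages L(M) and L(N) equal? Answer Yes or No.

Yes

Exploring the product automaton M × N from the start pair (q0, p4), following both machines on each input symbol, reaches 7 state pairs: (q0, p4), (q2, p3), (q1, p1), (q6, p2), (q3, p6), (q5, p5), (q4, p0).
M accepts in {q2} and N accepts in {p3}. In every reachable pair the two components are either both accepting — (q2, p3) — or both non-accepting, so no string is accepted by exactly one of the machines: L(M) \ L(N) and L(N) \ L(M) are both empty.
Hence every string is accepted by M iff it is accepted by N, and the two languages coincide.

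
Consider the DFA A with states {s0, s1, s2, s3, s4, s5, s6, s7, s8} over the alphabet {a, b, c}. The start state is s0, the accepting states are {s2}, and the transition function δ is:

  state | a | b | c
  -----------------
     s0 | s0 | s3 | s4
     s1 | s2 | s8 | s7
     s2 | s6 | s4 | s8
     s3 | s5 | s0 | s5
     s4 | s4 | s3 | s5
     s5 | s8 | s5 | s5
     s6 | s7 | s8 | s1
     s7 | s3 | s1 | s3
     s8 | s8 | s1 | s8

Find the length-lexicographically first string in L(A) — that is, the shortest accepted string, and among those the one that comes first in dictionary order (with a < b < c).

A breadth-first search from s0 reaches an accepting state first via the path s0 → s3 → s5 → s8 → s1 → s2 on input baaba.
No string of length < 5 is accepted (BFS exhausts all shorter strings without reaching an accepting state), and baaba is the lexicographically least accepting string of length 5.

baaba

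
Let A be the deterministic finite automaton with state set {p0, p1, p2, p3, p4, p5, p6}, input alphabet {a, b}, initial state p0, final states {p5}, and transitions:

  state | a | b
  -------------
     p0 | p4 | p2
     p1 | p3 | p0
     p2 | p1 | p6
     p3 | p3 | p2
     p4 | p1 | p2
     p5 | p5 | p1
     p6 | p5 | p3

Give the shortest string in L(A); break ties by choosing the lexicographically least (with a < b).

bba

A breadth-first search from p0 reaches an accepting state first via the path p0 → p2 → p6 → p5 on input bba.
No string of length < 3 is accepted (BFS exhausts all shorter strings without reaching an accepting state), and bba is the lexicographically least accepting string of length 3.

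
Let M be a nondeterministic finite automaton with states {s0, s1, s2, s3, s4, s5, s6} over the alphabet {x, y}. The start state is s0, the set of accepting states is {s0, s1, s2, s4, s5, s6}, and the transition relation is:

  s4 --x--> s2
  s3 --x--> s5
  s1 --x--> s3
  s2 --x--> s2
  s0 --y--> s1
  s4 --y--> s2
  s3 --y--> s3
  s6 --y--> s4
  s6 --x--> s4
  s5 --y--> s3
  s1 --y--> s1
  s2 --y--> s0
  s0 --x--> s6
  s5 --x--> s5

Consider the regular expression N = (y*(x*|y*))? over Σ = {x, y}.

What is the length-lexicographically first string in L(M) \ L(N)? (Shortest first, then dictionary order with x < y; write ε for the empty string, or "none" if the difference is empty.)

xy

The string xy is accepted by M but not by N.
No shorter string lies in the difference, and xy is the lexicographically first length-2 string in L(M) \ L(N).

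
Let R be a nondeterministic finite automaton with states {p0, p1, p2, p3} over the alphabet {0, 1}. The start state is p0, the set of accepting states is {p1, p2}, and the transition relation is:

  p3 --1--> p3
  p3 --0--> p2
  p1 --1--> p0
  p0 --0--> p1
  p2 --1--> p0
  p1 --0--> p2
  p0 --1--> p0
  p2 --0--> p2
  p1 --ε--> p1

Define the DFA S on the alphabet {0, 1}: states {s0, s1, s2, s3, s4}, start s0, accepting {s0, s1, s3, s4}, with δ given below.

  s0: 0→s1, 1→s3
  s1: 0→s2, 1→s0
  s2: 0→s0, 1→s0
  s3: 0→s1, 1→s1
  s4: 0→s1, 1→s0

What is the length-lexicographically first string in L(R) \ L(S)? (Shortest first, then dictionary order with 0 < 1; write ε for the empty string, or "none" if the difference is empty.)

00

The string 00 is accepted by R but not by S.
No shorter string lies in the difference, and 00 is the lexicographically first length-2 string in L(R) \ L(S).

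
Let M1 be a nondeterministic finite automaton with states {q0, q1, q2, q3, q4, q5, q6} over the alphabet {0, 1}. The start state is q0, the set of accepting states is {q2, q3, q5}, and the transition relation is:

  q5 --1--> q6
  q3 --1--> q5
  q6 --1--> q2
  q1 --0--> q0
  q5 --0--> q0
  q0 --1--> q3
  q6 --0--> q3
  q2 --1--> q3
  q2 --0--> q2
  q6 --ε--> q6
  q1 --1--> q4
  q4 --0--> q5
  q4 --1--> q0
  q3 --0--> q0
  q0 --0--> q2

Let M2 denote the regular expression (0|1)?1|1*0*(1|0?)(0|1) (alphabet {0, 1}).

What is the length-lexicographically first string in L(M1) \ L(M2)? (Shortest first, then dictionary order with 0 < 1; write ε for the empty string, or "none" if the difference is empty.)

0100

The string 0100 is accepted by M1 but not by M2.
No shorter string lies in the difference, and 0100 is the lexicographically first length-4 string in L(M1) \ L(M2).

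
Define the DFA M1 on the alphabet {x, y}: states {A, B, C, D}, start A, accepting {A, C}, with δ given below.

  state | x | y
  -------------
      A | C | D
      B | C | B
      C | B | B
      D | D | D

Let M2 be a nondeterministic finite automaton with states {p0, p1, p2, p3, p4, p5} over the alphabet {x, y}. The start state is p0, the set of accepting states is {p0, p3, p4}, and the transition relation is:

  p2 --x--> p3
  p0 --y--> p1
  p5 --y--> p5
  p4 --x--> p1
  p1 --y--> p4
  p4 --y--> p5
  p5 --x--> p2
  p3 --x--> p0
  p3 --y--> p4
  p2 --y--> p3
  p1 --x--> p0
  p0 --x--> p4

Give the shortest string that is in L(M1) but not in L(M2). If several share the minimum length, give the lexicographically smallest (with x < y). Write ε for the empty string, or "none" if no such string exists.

The string xyx is accepted by M1 but not by M2.
No shorter string lies in the difference, and xyx is the lexicographically first length-3 string in L(M1) \ L(M2).

xyx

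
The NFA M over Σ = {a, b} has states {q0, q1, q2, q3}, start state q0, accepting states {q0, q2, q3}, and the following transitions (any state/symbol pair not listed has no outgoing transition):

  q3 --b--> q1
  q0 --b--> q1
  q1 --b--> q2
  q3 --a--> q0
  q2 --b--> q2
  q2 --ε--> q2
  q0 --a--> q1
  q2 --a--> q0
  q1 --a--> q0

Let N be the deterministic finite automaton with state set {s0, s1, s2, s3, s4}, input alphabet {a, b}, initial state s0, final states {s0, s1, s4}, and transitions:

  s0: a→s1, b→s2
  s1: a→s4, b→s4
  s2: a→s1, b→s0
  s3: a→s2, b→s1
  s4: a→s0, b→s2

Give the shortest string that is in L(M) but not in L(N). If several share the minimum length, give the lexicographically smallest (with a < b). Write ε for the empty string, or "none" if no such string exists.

The string abb is accepted by M but not by N.
No shorter string lies in the difference, and abb is the lexicographically first length-3 string in L(M) \ L(N).

abb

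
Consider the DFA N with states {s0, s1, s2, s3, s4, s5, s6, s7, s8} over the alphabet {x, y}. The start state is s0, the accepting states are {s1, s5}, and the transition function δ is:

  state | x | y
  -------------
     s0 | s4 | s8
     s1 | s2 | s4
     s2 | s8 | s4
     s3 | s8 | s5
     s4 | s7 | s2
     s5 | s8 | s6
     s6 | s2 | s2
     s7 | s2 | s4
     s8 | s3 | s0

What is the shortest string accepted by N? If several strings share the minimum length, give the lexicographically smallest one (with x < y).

A breadth-first search from s0 reaches an accepting state first via the path s0 → s8 → s3 → s5 on input yxy.
No string of length < 3 is accepted (BFS exhausts all shorter strings without reaching an accepting state), and yxy is the lexicographically least accepting string of length 3.

yxy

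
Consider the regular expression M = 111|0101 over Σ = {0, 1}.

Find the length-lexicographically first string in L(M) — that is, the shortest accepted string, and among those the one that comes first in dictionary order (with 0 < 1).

111

By inspection of the expression, no string of length less than 3 matches, and 111 is the lexicographically first match of length 3.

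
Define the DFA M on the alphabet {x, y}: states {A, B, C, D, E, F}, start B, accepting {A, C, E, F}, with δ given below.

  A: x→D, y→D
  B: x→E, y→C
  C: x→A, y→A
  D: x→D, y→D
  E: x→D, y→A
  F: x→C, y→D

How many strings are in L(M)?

5

The useful subgraph on states {A, B, C, E} is acyclic, so L(M) is finite; the longest accepting path visits 3 useful states, giving maximum string length 2.
Counting accepting paths from B by length: 2 of length 1, 3 of length 2. Total 5.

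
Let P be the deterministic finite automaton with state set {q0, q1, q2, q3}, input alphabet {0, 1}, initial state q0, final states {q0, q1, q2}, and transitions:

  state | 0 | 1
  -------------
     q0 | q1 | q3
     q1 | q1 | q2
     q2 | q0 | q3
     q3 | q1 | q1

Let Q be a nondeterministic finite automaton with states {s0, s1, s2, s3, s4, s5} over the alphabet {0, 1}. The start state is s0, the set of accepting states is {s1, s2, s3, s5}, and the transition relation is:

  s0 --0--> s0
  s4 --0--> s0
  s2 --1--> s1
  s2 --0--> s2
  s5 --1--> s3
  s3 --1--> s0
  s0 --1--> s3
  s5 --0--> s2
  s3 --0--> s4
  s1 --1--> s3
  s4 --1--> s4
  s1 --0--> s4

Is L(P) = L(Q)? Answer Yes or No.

No

The empty string ε is accepted by P but rejected by Q.
So L(P) ≠ L(Q).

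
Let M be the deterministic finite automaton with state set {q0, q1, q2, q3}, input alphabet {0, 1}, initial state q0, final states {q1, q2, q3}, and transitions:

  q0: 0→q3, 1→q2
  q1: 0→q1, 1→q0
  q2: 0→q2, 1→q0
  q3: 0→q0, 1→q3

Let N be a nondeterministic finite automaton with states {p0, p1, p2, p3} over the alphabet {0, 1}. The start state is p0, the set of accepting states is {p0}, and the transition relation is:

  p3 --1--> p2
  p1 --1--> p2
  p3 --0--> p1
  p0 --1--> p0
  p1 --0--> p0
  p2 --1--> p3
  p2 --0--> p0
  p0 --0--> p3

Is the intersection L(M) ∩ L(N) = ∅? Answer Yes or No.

No

The string 1 is accepted by both M and N.
Hence L(M) ∩ L(N) ≠ ∅.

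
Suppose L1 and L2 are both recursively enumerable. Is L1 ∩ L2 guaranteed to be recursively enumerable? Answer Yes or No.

Yes

Run the recogniser for L₁; if it accepts, run the recogniser for L₂ and accept if that accepts too. If either runs forever the input is never accepted, which is all a recogniser needs.
So the recursively enumerable languages are closed under intersection.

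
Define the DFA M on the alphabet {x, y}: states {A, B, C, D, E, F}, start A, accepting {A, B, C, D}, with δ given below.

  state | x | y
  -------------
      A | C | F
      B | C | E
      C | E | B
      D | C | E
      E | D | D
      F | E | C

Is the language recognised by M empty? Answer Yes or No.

The empty string ε is accepted: the run A ends in the accepting state A.
Since at least one string is accepted, L(M) is not empty.

No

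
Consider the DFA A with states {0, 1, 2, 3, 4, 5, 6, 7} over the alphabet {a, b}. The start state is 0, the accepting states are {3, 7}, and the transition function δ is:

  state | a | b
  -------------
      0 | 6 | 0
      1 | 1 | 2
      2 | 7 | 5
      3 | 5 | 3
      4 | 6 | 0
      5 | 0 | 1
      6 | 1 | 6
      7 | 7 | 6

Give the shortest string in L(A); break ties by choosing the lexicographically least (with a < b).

aaba

A breadth-first search from 0 reaches an accepting state first via the path 0 → 6 → 1 → 2 → 7 on input aaba.
No string of length < 4 is accepted (BFS exhausts all shorter strings without reaching an accepting state), and aaba is the lexicographically least accepting string of length 4.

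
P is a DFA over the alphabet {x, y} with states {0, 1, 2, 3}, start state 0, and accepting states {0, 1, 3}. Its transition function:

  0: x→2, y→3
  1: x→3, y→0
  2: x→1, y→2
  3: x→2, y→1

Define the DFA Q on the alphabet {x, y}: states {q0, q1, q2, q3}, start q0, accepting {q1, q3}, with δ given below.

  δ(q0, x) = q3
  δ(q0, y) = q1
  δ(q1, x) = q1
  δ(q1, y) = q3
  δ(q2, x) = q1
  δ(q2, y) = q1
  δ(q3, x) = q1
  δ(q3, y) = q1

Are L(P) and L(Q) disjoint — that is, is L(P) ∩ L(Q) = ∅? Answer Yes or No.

The string y is accepted by both P and Q.
Hence L(P) ∩ L(Q) ≠ ∅.

No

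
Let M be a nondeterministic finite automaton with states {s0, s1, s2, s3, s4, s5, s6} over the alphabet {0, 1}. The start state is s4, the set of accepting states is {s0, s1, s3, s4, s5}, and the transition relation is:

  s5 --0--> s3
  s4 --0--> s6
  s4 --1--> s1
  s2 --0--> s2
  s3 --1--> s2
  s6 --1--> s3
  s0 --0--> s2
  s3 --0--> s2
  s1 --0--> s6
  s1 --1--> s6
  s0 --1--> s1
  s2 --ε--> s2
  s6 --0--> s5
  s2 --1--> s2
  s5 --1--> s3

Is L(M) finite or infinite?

The useful states (reachable from s4 and able to reach an accepting state) are {s1, s3, s4, s5, s6}.
Restricted to these states the transition graph has no cycle, so every accepting path has bounded length and L is finite.

finite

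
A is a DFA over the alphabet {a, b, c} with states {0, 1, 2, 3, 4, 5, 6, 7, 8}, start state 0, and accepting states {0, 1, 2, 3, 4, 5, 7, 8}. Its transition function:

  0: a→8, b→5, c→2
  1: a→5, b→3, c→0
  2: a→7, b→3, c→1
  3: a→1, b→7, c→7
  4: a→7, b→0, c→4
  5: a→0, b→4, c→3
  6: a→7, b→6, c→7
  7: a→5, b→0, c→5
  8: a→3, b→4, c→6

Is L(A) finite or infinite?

State 0 is reachable from the start and can reach an accepting state, and it lies on the cycle 0 → 8 → 3 → 1 → 0.
Traversing that cycle any number of times yields accepted strings of unbounded length, so the language is infinite.

infinite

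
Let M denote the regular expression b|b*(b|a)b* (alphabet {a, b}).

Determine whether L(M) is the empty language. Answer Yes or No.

No

The string a matches the expression, so it belongs to L(M).
Since L(M) contains at least one string, it is not empty.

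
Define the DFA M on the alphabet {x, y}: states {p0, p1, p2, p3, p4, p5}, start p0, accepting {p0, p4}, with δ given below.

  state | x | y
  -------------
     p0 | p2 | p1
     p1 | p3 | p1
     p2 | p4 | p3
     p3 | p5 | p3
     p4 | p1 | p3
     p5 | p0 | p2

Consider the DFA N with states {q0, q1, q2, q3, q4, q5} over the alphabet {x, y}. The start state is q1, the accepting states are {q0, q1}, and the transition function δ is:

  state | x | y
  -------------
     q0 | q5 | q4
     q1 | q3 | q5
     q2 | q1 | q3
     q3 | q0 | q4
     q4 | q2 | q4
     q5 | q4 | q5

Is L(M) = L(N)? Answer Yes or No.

Yes

Exploring the product automaton M × N from the start pair (p0, q1), following both machines on each input symbol, reaches 6 state pairs: (p0, q1), (p2, q3), (p1, q5), (p4, q0), (p3, q4), (p5, q2).
M accepts in {p0, p4} and N accepts in {q0, q1}. In every reachable pair the two components are either both accepting — (p0, q1), (p4, q0) — or both non-accepting, so no string is accepted by exactly one of the machines: L(M) \ L(N) and L(N) \ L(M) are both empty.
Hence every string is accepted by M iff it is accepted by N, and the two languages coincide.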